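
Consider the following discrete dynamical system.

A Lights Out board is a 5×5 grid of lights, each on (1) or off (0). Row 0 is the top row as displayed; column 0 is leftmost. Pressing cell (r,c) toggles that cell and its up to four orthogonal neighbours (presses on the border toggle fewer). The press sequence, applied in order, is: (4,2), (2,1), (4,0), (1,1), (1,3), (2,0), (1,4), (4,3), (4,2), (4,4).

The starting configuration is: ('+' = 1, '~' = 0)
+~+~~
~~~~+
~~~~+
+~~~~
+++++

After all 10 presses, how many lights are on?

[0] +~+~~
~~~~+
~~~~+
+~~~~
+++++
[1] +~+~~
~~~~+
~~~~+
+~+~~
+~~~+
[2] +~+~~
~+~~+
+++~+
+++~~
+~~~+
[3] +~+~~
~+~~+
+++~+
~++~~
~+~~+
[4] +++~~
+~+~+
+~+~+
~++~~
~+~~+
[5] ++++~
+~~+~
+~+++
~++~~
~+~~+
[6] ++++~
~~~+~
~++++
+++~~
~+~~+
[7] +++++
~~~~+
~+++~
+++~~
~+~~+
[8] +++++
~~~~+
~+++~
++++~
~+++~
[9] +++++
~~~~+
~+++~
++~+~
~~~~~
[10] +++++
~~~~+
~+++~
++~++
~~~++

15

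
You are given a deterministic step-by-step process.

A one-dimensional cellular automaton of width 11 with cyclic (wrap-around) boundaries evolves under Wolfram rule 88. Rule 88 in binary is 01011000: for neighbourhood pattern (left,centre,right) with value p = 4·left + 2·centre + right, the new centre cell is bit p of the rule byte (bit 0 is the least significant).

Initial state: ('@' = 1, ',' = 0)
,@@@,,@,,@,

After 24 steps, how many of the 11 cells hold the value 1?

t=0: ,@@@,,@,,@,
t=1: ,@,@@,,@,,@
t=2: ,,,@@@,,@,,
t=3: ,,,@,@@,,@,
t=4: ,,,,,@@@,,@
t=5: @,,,,@,@@,,
t=6: ,@,,,,,@@@,
t=7: ,,@,,,,@,@@
t=8: @,,@,,,,,@@
t=9: @@,,@,,,,@,
t=10: @@@,,@,,,,,
t=11: @,@@,,@,,,,
t=12: ,,@@@,,@,,,
t=13: ,,@,@@,,@,,
t=14: ,,,,@@@,,@,
t=15: ,,,,@,@@,,@
t=16: @,,,,,@@@,,
t=17: ,@,,,,@,@@,
t=18: ,,@,,,,,@@@
t=19: @,,@,,,,@,@
t=20: @@,,@,,,,,@
t=21: ,@@,,@,,,,@
t=22: ,@@@,,@,,,,
t=23: ,@,@@,,@,,,
t=24: ,,,@@@,,@,,

4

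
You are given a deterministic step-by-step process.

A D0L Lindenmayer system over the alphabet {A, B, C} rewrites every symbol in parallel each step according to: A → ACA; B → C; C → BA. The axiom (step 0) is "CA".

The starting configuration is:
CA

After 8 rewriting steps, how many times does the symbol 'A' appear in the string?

1676

step 0: CA
step 1: BAACA
step 2: CACAACABAACA
step 3: BAACABAACAACABAACACACAACABAACA
step 4: CACAACABAACACACAACABAACAACABAACACACAACABAACABAACABAACAACABAACACACAACABAACA
step 5: BAACABAACAACABAACACACAACABAACABAACABAACAACABAACACACAACABAA…ACABAACAACABAACACACAACABAACABAACABAACAACABAACACACAACABAACA  (len 184)
step 6: CACAACABAACACACAACABAACAACABAACACACAACABAACABAACABAACAACAB…ACABAACAACABAACACACAACABAACABAACABAACAACABAACACACAACABAACA  (len 456)
step 7: BAACABAACAACABAACACACAACABAACABAACABAACAACABAACACACAACABAA…ACABAACAACABAACACACAACABAACABAACABAACAACABAACACACAACABAACA  (len 1132)
step 8: CACAACABAACACACAACABAACAACABAACACACAACABAACABAACABAACAACAB…ACABAACAACABAACACACAACABAACABAACABAACAACABAACACACAACABAACA  (len 2808)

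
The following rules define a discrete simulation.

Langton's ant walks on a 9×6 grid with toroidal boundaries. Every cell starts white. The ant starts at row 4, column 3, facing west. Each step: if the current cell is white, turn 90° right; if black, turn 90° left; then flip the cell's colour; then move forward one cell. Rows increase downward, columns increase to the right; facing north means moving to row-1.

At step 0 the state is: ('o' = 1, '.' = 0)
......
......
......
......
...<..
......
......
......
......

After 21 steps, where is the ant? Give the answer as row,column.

gen 0: ......
......
......
......
...<..
......
......
......
......
gen 1: ......
......
......
...^..
...o..
......
......
......
......
gen 2: ......
......
......
...o>.
...o..
......
......
......
......
gen 3: ......
......
......
...oo.
...ov.
......
......
......
......
gen 4: ......
......
......
...oo.
...<o.
......
......
......
......
gen 5: ......
......
......
...oo.
....o.
...v..
......
......
......
gen 6: ......
......
......
...oo.
....o.
..<o..
......
......
......
gen 7: ......
......
......
...oo.
..^.o.
..oo..
......
......
......
gen 8: ......
......
......
...oo.
..o>o.
..oo..
......
......
......
gen 9: ......
......
......
...oo.
..ooo.
..ov..
......
......
......
gen 10: ......
......
......
...oo.
..ooo.
..o.>.
......
......
......
gen 11: ......
......
......
...oo.
..ooo.
..o.o.
....v.
......
......
gen 12: ......
......
......
...oo.
..ooo.
..o.o.
...<o.
......
......
gen 13: ......
......
......
...oo.
..ooo.
..o^o.
...oo.
......
......
gen 14: ......
......
......
...oo.
..ooo.
..oo>.
...oo.
......
......
gen 15: ......
......
......
...oo.
..oo^.
..oo..
...oo.
......
......
gen 16: ......
......
......
...oo.
..o<..
..oo..
...oo.
......
......
gen 17: ......
......
......
...oo.
..o...
..ov..
...oo.
......
......
gen 18: ......
......
......
...oo.
..o...
..o.>.
...oo.
......
......
gen 19: ......
......
......
...oo.
..o...
..o.o.
...ov.
......
......
gen 20: ......
......
......
...oo.
..o...
..o.o.
...o.>
......
......
gen 21: ......
......
......
...oo.
..o...
..o.o.
...o.o
.....v
......

7,5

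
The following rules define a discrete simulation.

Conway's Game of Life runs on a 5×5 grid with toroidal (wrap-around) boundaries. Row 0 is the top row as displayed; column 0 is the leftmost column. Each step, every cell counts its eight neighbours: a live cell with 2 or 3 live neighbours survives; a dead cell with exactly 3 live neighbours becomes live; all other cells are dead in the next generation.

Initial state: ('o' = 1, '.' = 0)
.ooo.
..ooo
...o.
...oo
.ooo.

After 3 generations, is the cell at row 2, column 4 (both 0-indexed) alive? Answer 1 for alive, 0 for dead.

1

step 0: .ooo.
..ooo
...o.
...oo
.ooo.
step 1: o....
.o..o
.....
....o
oo...
step 2: ....o
o....
o....
o....
oo..o
step 3: .o..o
o...o
oo..o
.....
.o..o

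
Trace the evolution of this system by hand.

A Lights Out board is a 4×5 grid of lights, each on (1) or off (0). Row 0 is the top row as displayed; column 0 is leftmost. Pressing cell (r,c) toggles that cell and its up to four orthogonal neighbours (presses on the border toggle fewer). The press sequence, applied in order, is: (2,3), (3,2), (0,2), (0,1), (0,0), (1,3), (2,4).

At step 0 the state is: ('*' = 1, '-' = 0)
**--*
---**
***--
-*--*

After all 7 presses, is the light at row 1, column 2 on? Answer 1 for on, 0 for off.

k=0  **--*
---**
***--
-*--*
k=1  **--*
----*
**-**
-*-**
k=2  **--*
----*
*****
--*-*
k=3  *-***
--*-*
*****
--*-*
k=4  -*-**
-**-*
*****
--*-*
k=5  *--**
***-*
*****
--*-*
k=6  *---*
**-*-
***-*
--*-*
k=7  *---*
**-**
****-
--*--

0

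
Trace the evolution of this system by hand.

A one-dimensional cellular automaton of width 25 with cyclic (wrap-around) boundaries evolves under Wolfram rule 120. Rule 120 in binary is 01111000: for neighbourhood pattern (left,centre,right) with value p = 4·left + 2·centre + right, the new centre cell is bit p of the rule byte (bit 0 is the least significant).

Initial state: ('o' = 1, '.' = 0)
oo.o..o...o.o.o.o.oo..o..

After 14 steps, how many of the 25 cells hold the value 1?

8

[0] oo.o..o...o.o.o.o.oo..o..
[1] ooo.o..o...o.o.o.oooo..o.
[2] o.oo.o..o...o.o.oo..oo..o
[3] ooooo.o..o...o.oooo.ooo.o
[4] ....oo.o..o...oo..ooo.ooo
[5] o...ooo.o..o..ooo.o.ooo.o
[6] oo..o.oo.o..o.o.oo.oo.ooo
[7] .oo..oooo.o..o.oooooooo..
[8] .ooo.o..oo.o..oo......oo.
[9] .o.oo.o.ooo.o.ooo.....ooo
[10] o.oooo.oo.oo.oo.oo....o.o
[11] ooo..oooooooooooooo....oo
[12] ..oo.o............oo...o.
[13] ..ooo.o...........ooo...o
[14] o.o.oo.o..........o.oo...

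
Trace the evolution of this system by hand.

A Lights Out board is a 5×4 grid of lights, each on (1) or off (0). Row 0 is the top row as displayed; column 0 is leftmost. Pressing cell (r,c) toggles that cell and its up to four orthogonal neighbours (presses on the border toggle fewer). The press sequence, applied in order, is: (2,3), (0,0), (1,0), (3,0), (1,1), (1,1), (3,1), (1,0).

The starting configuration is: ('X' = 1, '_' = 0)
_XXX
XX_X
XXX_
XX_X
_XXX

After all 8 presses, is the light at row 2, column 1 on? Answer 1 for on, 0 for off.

0

t=0: _XXX
XX_X
XXX_
XX_X
_XXX
t=1: _XXX
XX__
XX_X
XX__
_XXX
t=2: X_XX
_X__
XX_X
XX__
_XXX
t=3: __XX
X___
_X_X
XX__
_XXX
t=4: __XX
X___
XX_X
____
XXXX
t=5: _XXX
_XX_
X__X
____
XXXX
t=6: __XX
X___
XX_X
____
XXXX
t=7: __XX
X___
X__X
XXX_
X_XX
t=8: X_XX
_X__
___X
XXX_
X_XX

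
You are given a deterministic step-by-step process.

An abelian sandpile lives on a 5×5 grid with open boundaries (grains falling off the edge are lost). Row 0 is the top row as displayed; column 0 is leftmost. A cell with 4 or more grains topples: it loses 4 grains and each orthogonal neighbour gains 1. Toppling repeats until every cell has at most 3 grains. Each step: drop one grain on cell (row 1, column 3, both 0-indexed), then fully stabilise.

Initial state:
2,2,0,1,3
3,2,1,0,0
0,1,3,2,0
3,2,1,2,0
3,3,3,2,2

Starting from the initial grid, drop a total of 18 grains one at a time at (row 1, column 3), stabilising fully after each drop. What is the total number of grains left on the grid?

55

[0] 2,2,0,1,3
3,2,1,0,0
0,1,3,2,0
3,2,1,2,0
3,3,3,2,2
[1] 2,2,0,1,3
3,2,1,1,0
0,1,3,2,0
3,2,1,2,0
3,3,3,2,2
[2] 2,2,0,1,3
3,2,1,2,0
0,1,3,2,0
3,2,1,2,0
3,3,3,2,2
[3] 2,2,0,1,3
3,2,1,3,0
0,1,3,2,0
3,2,1,2,0
3,3,3,2,2
[4] 2,2,0,2,3
3,2,2,0,1
0,1,3,3,0
3,2,1,2,0
3,3,3,2,2
[5] 2,2,0,2,3
3,2,2,1,1
0,1,3,3,0
3,2,1,2,0
3,3,3,2,2
[6] 2,2,0,2,3
3,2,2,2,1
0,1,3,3,0
3,2,1,2,0
3,3,3,2,2
[7] 2,2,0,2,3
3,2,2,3,1
0,1,3,3,0
3,2,1,2,0
3,3,3,2,2
[8] 2,2,1,3,3
3,3,0,2,2
0,2,1,1,1
3,2,2,3,0
3,3,3,2,2
[9] 2,2,1,3,3
3,3,0,3,2
0,2,1,1,1
3,2,2,3,0
3,3,3,2,2
[10] 2,2,2,1,1
3,3,1,2,0
0,2,1,2,2
3,2,2,3,0
3,3,3,2,2
[11] 2,2,2,1,1
3,3,1,3,0
0,2,1,2,2
3,2,2,3,0
3,3,3,2,2
[12] 2,2,2,2,1
3,3,2,0,1
0,2,1,3,2
3,2,2,3,0
3,3,3,2,2
[13] 2,2,2,2,1
3,3,2,1,1
0,2,1,3,2
3,2,2,3,0
3,3,3,2,2
[14] 2,2,2,2,1
3,3,2,2,1
0,2,1,3,2
3,2,2,3,0
3,3,3,2,2
[15] 2,2,2,2,1
3,3,2,3,1
0,2,1,3,2
3,2,2,3,0
3,3,3,2,2
[16] 2,2,2,3,1
3,3,3,1,2
0,2,2,1,3
3,2,3,0,1
3,3,3,3,2
[17] 2,2,2,3,1
3,3,3,2,2
0,2,2,1,3
3,2,3,0,1
3,3,3,3,2
[18] 2,2,2,3,1
3,3,3,3,2
0,2,2,1,3
3,2,3,0,1
3,3,3,3,2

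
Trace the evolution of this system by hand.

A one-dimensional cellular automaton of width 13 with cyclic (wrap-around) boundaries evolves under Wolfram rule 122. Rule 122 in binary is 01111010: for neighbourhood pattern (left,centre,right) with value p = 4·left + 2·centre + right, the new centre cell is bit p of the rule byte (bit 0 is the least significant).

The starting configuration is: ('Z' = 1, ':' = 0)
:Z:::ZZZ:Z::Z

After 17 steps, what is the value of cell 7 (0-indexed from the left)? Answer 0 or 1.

0

[0] :Z:::ZZZ:Z::Z
[1] Z:Z:ZZ:ZZ:ZZ:
[2] :Z:ZZZZZZZZZZ
[3] Z:ZZ::::::::Z
[4] ZZZZZ::::::ZZ
[5] ::::ZZ::::ZZ:
[6] :::ZZZZ::ZZZZ
[7] Z:ZZ::ZZZZ::Z
[8] ZZZZZZZ::ZZZZ
[9] ::::::ZZZZ:::
[10] :::::ZZ::ZZ::
[11] ::::ZZZZZZZZ:
[12] :::ZZ::::::ZZ
[13] Z:ZZZZ::::ZZZ
[14] ZZZ::ZZ::ZZ::
[15] Z:ZZZZZZZZZZZ
[16] ZZZ::::::::::
[17] Z:ZZ::::::::Z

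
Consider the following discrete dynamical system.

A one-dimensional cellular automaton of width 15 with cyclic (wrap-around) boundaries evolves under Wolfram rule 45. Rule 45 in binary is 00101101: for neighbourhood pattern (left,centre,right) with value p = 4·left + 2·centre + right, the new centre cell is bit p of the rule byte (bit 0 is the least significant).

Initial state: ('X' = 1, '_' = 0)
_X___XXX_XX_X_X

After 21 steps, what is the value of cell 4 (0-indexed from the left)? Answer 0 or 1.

0

k=0  _X___XXX_XX_X_X
k=1  XX_X_X__XX_XXXX
k=2  __XXXX__X_XX___
k=3  X_X_____XXX__XX
k=4  _XX_XXX_X____X_
k=5  _X_XX__XX_XX_X_
k=6  _XXX___X_XX_XX_
k=7  _X___X_XXX_XX__
k=8  _X_X_XXX__XX__X
k=9  XXXXXX____X___X
k=10  _______XX_X_X_X
k=11  _XXXXX_X_XXXXXX
k=12  XX____XXXX_____
k=13  X__XX_X____XXX_
k=14  X__X_XX_XX_X__X
k=15  ___XXX_XX_XX__X
k=16  _X_X__XX_XX___X
k=17  XXXX__X_XX__X_X
k=18  ______XXX___XXX
k=19  _XXXX_X___X_X__
k=20  _X___XX_X_XXX_X
k=21  XX_X_X_XXXX__XX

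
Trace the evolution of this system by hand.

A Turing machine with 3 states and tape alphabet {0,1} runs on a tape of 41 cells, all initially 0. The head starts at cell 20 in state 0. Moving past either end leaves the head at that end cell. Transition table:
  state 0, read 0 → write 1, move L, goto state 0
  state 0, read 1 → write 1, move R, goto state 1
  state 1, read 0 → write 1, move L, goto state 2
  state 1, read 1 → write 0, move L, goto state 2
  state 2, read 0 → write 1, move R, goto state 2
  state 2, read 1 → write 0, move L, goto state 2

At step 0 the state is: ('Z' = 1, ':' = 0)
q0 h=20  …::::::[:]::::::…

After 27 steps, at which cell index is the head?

1

t=0: q0 h=20  …::::::[:]::::::…
t=1: q0 h=19  …::::::[:]Z:::::…
t=2: q0 h=18  …::::::[:]ZZ::::…
t=3: q0 h=17  …::::::[:]ZZZ:::…
t=4: q0 h=16  …::::::[:]ZZZZ::…
t=5: q0 h=15  …::::::[:]ZZZZZ:…
t=6: q0 h=14  …::::::[:]ZZZZZZ…
t=7: q0 h=13  …::::::[:]ZZZZZZ…
t=8: q0 h=12  …::::::[:]ZZZZZZ…
t=9: q0 h=11  …::::::[:]ZZZZZZ…
t=10: q0 h=10  …::::::[:]ZZZZZZ…
t=11: q0 h= 9  …::::::[:]ZZZZZZ…
t=12: q0 h= 8  …::::::[:]ZZZZZZ…
t=13: q0 h= 7  …::::::[:]ZZZZZZ…
t=14: q0 h= 6  |::::::[:]ZZZZZZ…
t=15: q0 h= 5  |:::::[:]ZZZZZZ…
t=16: q0 h= 4  |::::[:]ZZZZZZ…
t=17: q0 h= 3  |:::[:]ZZZZZZ…
t=18: q0 h= 2  |::[:]ZZZZZZ…
t=19: q0 h= 1  |:[:]ZZZZZZ…
t=20: q0 h= 0  |[:]ZZZZZZ…
t=21: q0 h= 0  |[Z]ZZZZZZ…
t=22: q1 h= 1  |Z[Z]ZZZZZZ…
t=23: q2 h= 0  |[Z]:ZZZZZ…
t=24: q2 h= 0  |[:]:ZZZZZ…
t=25: q2 h= 1  |Z[:]ZZZZZZ…
t=26: q2 h= 2  |ZZ[Z]ZZZZZZ…
t=27: q2 h= 1  |Z[Z]:ZZZZZ…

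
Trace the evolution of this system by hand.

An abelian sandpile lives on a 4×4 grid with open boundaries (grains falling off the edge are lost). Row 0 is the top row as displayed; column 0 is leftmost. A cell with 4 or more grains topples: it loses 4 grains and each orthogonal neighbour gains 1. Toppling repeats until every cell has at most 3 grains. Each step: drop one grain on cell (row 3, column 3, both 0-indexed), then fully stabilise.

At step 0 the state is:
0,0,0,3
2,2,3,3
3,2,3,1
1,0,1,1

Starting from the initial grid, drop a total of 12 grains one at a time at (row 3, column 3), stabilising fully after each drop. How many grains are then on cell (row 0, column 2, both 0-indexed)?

0) 0,0,0,3
2,2,3,3
3,2,3,1
1,0,1,1
1) 0,0,0,3
2,2,3,3
3,2,3,1
1,0,1,2
2) 0,0,0,3
2,2,3,3
3,2,3,1
1,0,1,3
3) 0,0,0,3
2,2,3,3
3,2,3,2
1,0,2,0
4) 0,0,0,3
2,2,3,3
3,2,3,2
1,0,2,1
5) 0,0,0,3
2,2,3,3
3,2,3,2
1,0,2,2
6) 0,0,0,3
2,2,3,3
3,2,3,2
1,0,2,3
7) 0,0,0,3
2,2,3,3
3,2,3,3
1,0,3,0
8) 0,0,0,3
2,2,3,3
3,2,3,3
1,0,3,1
9) 0,0,0,3
2,2,3,3
3,2,3,3
1,0,3,2
10) 0,0,0,3
2,2,3,3
3,2,3,3
1,0,3,3
11) 0,0,2,0
2,3,1,2
3,3,2,2
1,1,1,2
12) 0,0,2,0
2,3,1,2
3,3,2,2
1,1,1,3

2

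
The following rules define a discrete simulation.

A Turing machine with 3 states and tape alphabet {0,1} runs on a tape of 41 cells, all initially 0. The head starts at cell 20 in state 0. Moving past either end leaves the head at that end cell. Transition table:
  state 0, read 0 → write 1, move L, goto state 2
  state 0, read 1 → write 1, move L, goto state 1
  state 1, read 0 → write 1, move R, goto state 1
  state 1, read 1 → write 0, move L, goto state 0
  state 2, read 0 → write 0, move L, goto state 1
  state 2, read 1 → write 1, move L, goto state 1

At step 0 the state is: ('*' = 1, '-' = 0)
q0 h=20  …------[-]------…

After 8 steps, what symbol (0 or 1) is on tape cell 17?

[0] q0 h=20  …------[-]------…
[1] q2 h=19  …------[-]*-----…
[2] q1 h=18  …------[-]-*----…
[3] q1 h=19  …-----*[-]*-----…
[4] q1 h=20  …----**[*]------…
[5] q0 h=19  …-----*[*]------…
[6] q1 h=18  …------[*]*-----…
[7] q0 h=17  …------[-]-*----…
[8] q2 h=16  …------[-]*-*---…

1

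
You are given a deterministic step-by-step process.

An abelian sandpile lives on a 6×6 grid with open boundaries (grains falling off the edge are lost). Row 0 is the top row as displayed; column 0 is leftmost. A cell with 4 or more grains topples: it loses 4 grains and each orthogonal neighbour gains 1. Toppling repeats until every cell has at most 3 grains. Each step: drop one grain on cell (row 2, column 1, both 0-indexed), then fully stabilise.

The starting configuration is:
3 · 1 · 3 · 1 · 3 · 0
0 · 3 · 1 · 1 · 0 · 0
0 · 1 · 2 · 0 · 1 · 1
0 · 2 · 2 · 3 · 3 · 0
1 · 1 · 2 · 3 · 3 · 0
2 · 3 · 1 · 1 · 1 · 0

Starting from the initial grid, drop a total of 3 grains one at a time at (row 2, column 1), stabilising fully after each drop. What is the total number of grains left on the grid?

52

k=0  3 · 1 · 3 · 1 · 3 · 0
0 · 3 · 1 · 1 · 0 · 0
0 · 1 · 2 · 0 · 1 · 1
0 · 2 · 2 · 3 · 3 · 0
1 · 1 · 2 · 3 · 3 · 0
2 · 3 · 1 · 1 · 1 · 0
k=1  3 · 1 · 3 · 1 · 3 · 0
0 · 3 · 1 · 1 · 0 · 0
0 · 2 · 2 · 0 · 1 · 1
0 · 2 · 2 · 3 · 3 · 0
1 · 1 · 2 · 3 · 3 · 0
2 · 3 · 1 · 1 · 1 · 0
k=2  3 · 1 · 3 · 1 · 3 · 0
0 · 3 · 1 · 1 · 0 · 0
0 · 3 · 2 · 0 · 1 · 1
0 · 2 · 2 · 3 · 3 · 0
1 · 1 · 2 · 3 · 3 · 0
2 · 3 · 1 · 1 · 1 · 0
k=3  3 · 2 · 3 · 1 · 3 · 0
1 · 0 · 2 · 1 · 0 · 0
1 · 1 · 3 · 0 · 1 · 1
0 · 3 · 2 · 3 · 3 · 0
1 · 1 · 2 · 3 · 3 · 0
2 · 3 · 1 · 1 · 1 · 0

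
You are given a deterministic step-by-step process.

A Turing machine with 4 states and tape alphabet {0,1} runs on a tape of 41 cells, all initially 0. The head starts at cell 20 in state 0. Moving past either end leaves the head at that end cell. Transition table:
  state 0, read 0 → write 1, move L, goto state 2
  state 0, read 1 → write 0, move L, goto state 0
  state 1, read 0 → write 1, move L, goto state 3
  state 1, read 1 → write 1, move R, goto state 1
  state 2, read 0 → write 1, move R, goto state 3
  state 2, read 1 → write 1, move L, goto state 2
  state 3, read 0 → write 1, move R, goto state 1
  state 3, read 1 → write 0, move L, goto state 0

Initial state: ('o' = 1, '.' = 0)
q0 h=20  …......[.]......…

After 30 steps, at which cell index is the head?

6

k=0  q0 h=20  …......[.]......…
k=1  q2 h=19  …......[.]o.....…
k=2  q3 h=20  ….....o[o]......…
k=3  q0 h=19  …......[o]......…
k=4  q0 h=18  …......[.]......…
k=5  q2 h=17  …......[.]o.....…
k=6  q3 h=18  ….....o[o]......…
k=7  q0 h=17  …......[o]......…
k=8  q0 h=16  …......[.]......…
k=9  q2 h=15  …......[.]o.....…
k=10  q3 h=16  ….....o[o]......…
k=11  q0 h=15  …......[o]......…
k=12  q0 h=14  …......[.]......…
k=13  q2 h=13  …......[.]o.....…
k=14  q3 h=14  ….....o[o]......…
k=15  q0 h=13  …......[o]......…
k=16  q0 h=12  …......[.]......…
k=17  q2 h=11  …......[.]o.....…
k=18  q3 h=12  ….....o[o]......…
k=19  q0 h=11  …......[o]......…
k=20  q0 h=10  …......[.]......…
k=21  q2 h= 9  …......[.]o.....…
k=22  q3 h=10  ….....o[o]......…
k=23  q0 h= 9  …......[o]......…
k=24  q0 h= 8  …......[.]......…
k=25  q2 h= 7  …......[.]o.....…
k=26  q3 h= 8  ….....o[o]......…
k=27  q0 h= 7  …......[o]......…
k=28  q0 h= 6  |......[.]......…
k=29  q2 h= 5  |.....[.]o.....…
k=30  q3 h= 6  |.....o[o]......…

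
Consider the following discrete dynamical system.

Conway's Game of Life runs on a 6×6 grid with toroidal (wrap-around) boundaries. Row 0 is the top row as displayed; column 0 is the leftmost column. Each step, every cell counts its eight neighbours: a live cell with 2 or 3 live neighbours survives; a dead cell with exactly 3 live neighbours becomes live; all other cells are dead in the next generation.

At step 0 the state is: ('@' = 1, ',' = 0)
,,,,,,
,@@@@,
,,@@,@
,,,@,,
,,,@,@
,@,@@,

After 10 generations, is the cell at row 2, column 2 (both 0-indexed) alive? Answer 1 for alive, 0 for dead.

t=0: ,,,,,,
,@@@@,
,,@@,@
,,,@,,
,,,@,@
,@,@@,
t=1: ,@,,,,
,@,,@,
,@,,,,
,,,@,,
,,,@,,
,,@@@,
t=2: ,@,,@,
@@@,,,
,,@,,,
,,@,,,
,,,,,,
,,@@@,
t=3: @,,,@@
@,@@,,
,,@@,,
,,,,,,
,,@,,,
,,@@@,
t=4: @,,,,,
@,@,,,
,@@@,,
,,@@,,
,,@,,,
,@@,@,
t=5: @,@@,@
@,@@,,
,,,,,,
,,,,,,
,,,,,,
,@@@,,
t=6: @,,,,@
@,@@@@
,,,,,,
,,,,,,
,,@,,,
@@,@@,
t=7: ,,,,,,
@@,@@,
,,,@@@
,,,,,,
,@@@,,
@@@@@,
t=8: ,,,,,,
@,@@,,
@,@@,@
,,,,,,
@,,,@,
@,,,@,
t=9: ,@,@,@
@,@@@@
@,@@@@
@@,@@,
,,,,,,
,,,,,,
t=10: ,@,@,@
,,,,,,
,,,,,,
@@,,,,
,,,,,,
,,,,,,

0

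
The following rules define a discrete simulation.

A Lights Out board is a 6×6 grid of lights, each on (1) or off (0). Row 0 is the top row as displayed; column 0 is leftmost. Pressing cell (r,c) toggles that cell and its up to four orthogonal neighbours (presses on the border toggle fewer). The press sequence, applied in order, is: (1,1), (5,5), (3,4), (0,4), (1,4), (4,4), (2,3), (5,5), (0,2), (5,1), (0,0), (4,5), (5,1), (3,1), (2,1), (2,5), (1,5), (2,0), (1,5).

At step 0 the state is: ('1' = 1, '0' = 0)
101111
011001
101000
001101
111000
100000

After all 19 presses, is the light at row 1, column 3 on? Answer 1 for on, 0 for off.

0

step 0: 101111
011001
101000
001101
111000
100000
step 1: 111111
100001
111000
001101
111000
100000
step 2: 111111
100001
111000
001101
111001
100011
step 3: 111111
100001
111010
001010
111011
100011
step 4: 111000
100011
111010
001010
111011
100011
step 5: 111010
100100
111000
001010
111011
100011
step 6: 111010
100100
111000
001000
111100
100001
step 7: 111010
100000
110110
001100
111100
100001
step 8: 111010
100000
110110
001100
111101
100010
step 9: 100110
101000
110110
001100
111101
100010
step 10: 100110
101000
110110
001100
101101
011010
step 11: 010110
001000
110110
001100
101101
011010
step 12: 010110
001000
110110
001101
101110
011011
step 13: 010110
001000
110110
001101
111110
100011
step 14: 010110
001000
100110
110101
101110
100011
step 15: 010110
011000
011110
100101
101110
100011
step 16: 010110
011001
011101
100100
101110
100011
step 17: 010111
011010
011100
100100
101110
100011
step 18: 010111
111010
101100
000100
101110
100011
step 19: 010110
111001
101101
000100
101110
100011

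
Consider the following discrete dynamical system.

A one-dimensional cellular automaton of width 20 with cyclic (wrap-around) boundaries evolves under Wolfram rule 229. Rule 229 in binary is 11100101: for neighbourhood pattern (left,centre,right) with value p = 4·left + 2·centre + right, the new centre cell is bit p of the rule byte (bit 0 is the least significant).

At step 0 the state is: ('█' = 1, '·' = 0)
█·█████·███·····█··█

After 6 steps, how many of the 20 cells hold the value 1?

gen 0: █·█████·███·····█··█
gen 1: ██·█████·██·███·█···
gen 2: ·██·█████·██·████·█·
gen 3: ··██·█████·██·█████·
gen 4: █··██·█████·██·████·
gen 5: █···██·█████·██·████
gen 6: █·█··██·█████·██·███

14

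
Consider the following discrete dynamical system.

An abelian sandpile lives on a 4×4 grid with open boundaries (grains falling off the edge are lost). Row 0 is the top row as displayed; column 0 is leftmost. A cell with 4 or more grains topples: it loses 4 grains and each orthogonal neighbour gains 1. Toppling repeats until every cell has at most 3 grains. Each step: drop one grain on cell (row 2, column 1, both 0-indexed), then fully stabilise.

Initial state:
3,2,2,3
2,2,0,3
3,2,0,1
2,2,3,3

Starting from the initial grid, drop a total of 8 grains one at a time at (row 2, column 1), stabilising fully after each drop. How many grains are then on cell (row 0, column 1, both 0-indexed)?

0

step 0: 3,2,2,3
2,2,0,3
3,2,0,1
2,2,3,3
step 1: 3,2,2,3
2,2,0,3
3,3,0,1
2,2,3,3
step 2: 3,2,2,3
3,3,0,3
0,1,1,1
3,3,3,3
step 3: 3,2,2,3
3,3,0,3
0,2,1,1
3,3,3,3
step 4: 3,2,2,3
3,3,0,3
0,3,1,1
3,3,3,3
step 5: 1,0,3,3
1,2,1,3
3,2,3,2
0,2,1,0
step 6: 1,0,3,3
1,2,1,3
3,3,3,2
0,2,1,0
step 7: 1,0,3,3
2,3,2,3
0,2,0,3
1,3,2,0
step 8: 1,0,3,3
2,3,2,3
0,3,0,3
1,3,2,0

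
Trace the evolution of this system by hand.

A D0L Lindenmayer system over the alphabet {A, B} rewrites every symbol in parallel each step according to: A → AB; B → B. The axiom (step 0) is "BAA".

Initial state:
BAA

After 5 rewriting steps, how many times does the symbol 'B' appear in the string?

k=0  BAA
k=1  BABAB
k=2  BABBABB
k=3  BABBBABBB
k=4  BABBBBABBBB
k=5  BABBBBBABBBBB

11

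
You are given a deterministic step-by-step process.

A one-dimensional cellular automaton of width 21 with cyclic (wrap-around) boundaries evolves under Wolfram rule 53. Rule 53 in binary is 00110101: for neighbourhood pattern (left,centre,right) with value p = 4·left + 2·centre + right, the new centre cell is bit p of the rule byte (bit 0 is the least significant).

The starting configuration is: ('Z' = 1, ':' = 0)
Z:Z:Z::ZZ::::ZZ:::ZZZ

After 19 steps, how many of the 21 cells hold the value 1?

0) Z:Z:Z::ZZ::::ZZ:::ZZZ
1) :ZZZZZ:::ZZZ:::ZZ::::
2) ::::::ZZ::::ZZ:::ZZZZ
3) ZZZZZ:::ZZZ:::ZZ:::::
4) :::::ZZ::::ZZ:::ZZZZ:
5) ZZZZ:::ZZZ:::ZZ:::::Z
6) ::::ZZ::::ZZ:::ZZZZ::
7) ZZZ:::ZZZ:::ZZ:::::ZZ
8) :::ZZ::::ZZ:::ZZZZ:::
9) ZZ:::ZZZ:::ZZ:::::ZZZ
10) ::ZZ::::ZZ:::ZZZZ::::
11) Z:::ZZZ:::ZZ:::::ZZZZ
12) :ZZ::::ZZ:::ZZZZ:::::
13) :::ZZZ:::ZZ:::::ZZZZZ
14) ZZ::::ZZ:::ZZZZ::::::
15) ::ZZZ:::ZZ:::::ZZZZZ:
16) Z::::ZZ:::ZZZZ::::::Z
17) :ZZZ:::ZZ:::::ZZZZZ::
18) ::::ZZ:::ZZZZ::::::ZZ
19) ZZZ:::ZZ:::::ZZZZZ:::

10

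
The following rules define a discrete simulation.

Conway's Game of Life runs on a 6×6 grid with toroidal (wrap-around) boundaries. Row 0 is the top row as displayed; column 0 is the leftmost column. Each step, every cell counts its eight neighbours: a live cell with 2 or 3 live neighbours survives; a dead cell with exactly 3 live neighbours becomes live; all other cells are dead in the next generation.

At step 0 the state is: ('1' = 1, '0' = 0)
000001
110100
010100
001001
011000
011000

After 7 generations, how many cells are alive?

step 0: 000001
110100
010100
001001
011000
011000
step 1: 000000
110010
010110
100100
100100
111000
step 2: 001001
111111
010110
110101
100101
111000
step 3: 000000
000000
000000
010100
000100
001110
step 4: 000100
000000
000000
001000
000000
001110
step 5: 001110
000000
000000
000000
001000
001110
step 6: 001010
000100
000000
000000
001000
010010
step 7: 001010
000100
000000
000000
000000
011000

5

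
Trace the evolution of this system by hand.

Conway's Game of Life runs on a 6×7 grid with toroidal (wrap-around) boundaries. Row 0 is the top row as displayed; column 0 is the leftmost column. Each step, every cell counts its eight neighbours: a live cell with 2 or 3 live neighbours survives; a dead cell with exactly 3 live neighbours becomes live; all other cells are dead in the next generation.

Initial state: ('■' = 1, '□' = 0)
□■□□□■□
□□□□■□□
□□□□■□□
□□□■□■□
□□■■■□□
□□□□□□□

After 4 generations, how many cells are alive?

step 0: □■□□□■□
□□□□■□□
□□□□■□□
□□□■□■□
□□■■■□□
□□□□□□□
step 1: □□□□□□□
□□□□■■□
□□□■■■□
□□■□□■□
□□■■■□□
□□■■■□□
step 2: □□□□□■□
□□□■□■□
□□□■□□■
□□■□□■□
□■□□□■□
□□■□■□□
step 3: □□□■□■□
□□□□□■■
□□■■□■■
□□■□■■■
□■■■■■□
□□□□■■□
step 4: □□□□□□□
□□■■□□□
■□■■□□□
■□□□□□□
□■■□□□□
□□□□□□■

9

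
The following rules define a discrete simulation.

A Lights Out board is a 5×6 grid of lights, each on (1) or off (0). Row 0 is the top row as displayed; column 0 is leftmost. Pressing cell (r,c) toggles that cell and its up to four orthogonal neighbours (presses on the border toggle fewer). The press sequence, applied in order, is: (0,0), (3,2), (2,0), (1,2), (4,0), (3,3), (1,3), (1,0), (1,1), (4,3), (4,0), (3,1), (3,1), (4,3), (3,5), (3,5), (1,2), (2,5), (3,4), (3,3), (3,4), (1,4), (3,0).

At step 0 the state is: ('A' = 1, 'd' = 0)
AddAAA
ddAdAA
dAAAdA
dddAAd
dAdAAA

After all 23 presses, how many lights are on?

k=0  AddAAA
ddAdAA
dAAAdA
dddAAd
dAdAAA
k=1  dAdAAA
AdAdAA
dAAAdA
dddAAd
dAdAAA
k=2  dAdAAA
AdAdAA
dAdAdA
dAAdAd
dAAAAA
k=3  dAdAAA
ddAdAA
AddAdA
AAAdAd
dAAAAA
k=4  dAAAAA
dAdAAA
AdAAdA
AAAdAd
dAAAAA
k=5  dAAAAA
dAdAAA
AdAAdA
dAAdAd
AdAAAA
k=6  dAAAAA
dAdAAA
AdAddA
dAdAdd
AdAdAA
k=7  dAAdAA
dAAddA
AdAAdA
dAdAdd
AdAdAA
k=8  AAAdAA
AdAddA
ddAAdA
dAdAdd
AdAdAA
k=9  AdAdAA
dAdddA
dAAAdA
dAdAdd
AdAdAA
k=10  AdAdAA
dAdddA
dAAAdA
dAdddd
AddAdA
k=11  AdAdAA
dAdddA
dAAAdA
AAdddd
dAdAdA
k=12  AdAdAA
dAdddA
ddAAdA
ddAddd
dddAdA
k=13  AdAdAA
dAdddA
dAAAdA
AAdddd
dAdAdA
k=14  AdAdAA
dAdddA
dAAAdA
AAdAdd
dAAdAA
k=15  AdAdAA
dAdddA
dAAAdd
AAdAAA
dAAdAd
k=16  AdAdAA
dAdddA
dAAAdA
AAdAdd
dAAdAA
k=17  AdddAA
ddAAdA
dAdAdA
AAdAdd
dAAdAA
k=18  AdddAA
ddAAdd
dAdAAd
AAdAdA
dAAdAA
k=19  AdddAA
ddAAdd
dAdAdd
AAddAd
dAAddA
k=20  AdddAA
ddAAdd
dAdddd
AAAAdd
dAAAdA
k=21  AdddAA
ddAAdd
dAddAd
AAAdAA
dAAAAA
k=22  AddddA
ddAdAA
dAdddd
AAAdAA
dAAAAA
k=23  AddddA
ddAdAA
AAdddd
ddAdAA
AAAAAA

16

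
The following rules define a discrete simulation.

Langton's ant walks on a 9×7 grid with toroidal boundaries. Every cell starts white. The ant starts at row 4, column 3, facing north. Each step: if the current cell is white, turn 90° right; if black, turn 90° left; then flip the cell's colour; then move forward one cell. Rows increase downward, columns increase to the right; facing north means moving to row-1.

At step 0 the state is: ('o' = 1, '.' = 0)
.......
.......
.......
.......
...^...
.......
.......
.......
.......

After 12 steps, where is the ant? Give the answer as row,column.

4,1

0) .......
.......
.......
.......
...^...
.......
.......
.......
.......
1) .......
.......
.......
.......
...o>..
.......
.......
.......
.......
2) .......
.......
.......
.......
...oo..
....v..
.......
.......
.......
3) .......
.......
.......
.......
...oo..
...<o..
.......
.......
.......
4) .......
.......
.......
.......
...^o..
...oo..
.......
.......
.......
5) .......
.......
.......
.......
..<.o..
...oo..
.......
.......
.......
6) .......
.......
.......
..^....
..o.o..
...oo..
.......
.......
.......
7) .......
.......
.......
..o>...
..o.o..
...oo..
.......
.......
.......
8) .......
.......
.......
..oo...
..ovo..
...oo..
.......
.......
.......
9) .......
.......
.......
..oo...
..<oo..
...oo..
.......
.......
.......
10) .......
.......
.......
..oo...
...oo..
..voo..
.......
.......
.......
11) .......
.......
.......
..oo...
...oo..
.<ooo..
.......
.......
.......
12) .......
.......
.......
..oo...
.^.oo..
.oooo..
.......
.......
.......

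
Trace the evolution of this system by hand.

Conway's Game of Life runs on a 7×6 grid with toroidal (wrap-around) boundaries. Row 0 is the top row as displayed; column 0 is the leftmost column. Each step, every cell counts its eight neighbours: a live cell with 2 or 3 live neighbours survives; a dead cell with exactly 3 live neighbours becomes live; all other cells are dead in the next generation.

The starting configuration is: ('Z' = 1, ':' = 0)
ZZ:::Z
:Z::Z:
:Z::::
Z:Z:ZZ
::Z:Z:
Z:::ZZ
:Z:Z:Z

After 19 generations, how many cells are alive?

[0] ZZ:::Z
:Z::Z:
:Z::::
Z:Z:ZZ
::Z:Z:
Z:::ZZ
:Z:Z:Z
[1] :Z:::Z
:ZZ::Z
:ZZZZ:
Z:Z:ZZ
::::::
ZZZ:::
:ZZ:::
[2] ::::::
:::::Z
::::::
Z:Z:ZZ
::ZZ::
Z:Z:::
::::::
[3] ::::::
::::::
Z:::Z:
:ZZ:ZZ
Z:Z:Z:
:ZZZ::
::::::
[4] ::::::
::::::
ZZ:ZZ:
::Z:Z:
Z:::Z:
:ZZZ::
::Z:::
[5] ::::::
::::::
:ZZZZZ
Z:Z:Z:
::::ZZ
:ZZZ::
:ZZZ::
[6] ::Z:::
::ZZZ:
ZZZ:ZZ
Z:Z:::
Z:::ZZ
ZZ::::
:Z:Z::
[7] :Z::Z:
Z:::Z:
Z:::Z:
::Z:::
::::::
:ZZ:Z:
ZZ::::
[8] :Z::::
ZZ:ZZ:
:Z:Z::
::::::
:ZZZ::
ZZZ:::
Z::Z:Z
[9] :Z:Z::
ZZ:ZZ:
ZZ:ZZ:
:Z:Z::
Z::Z::
::::ZZ
:::::Z
[10] :Z:Z:Z
::::::
::::::
:Z:Z:Z
Z:ZZ:Z
Z:::ZZ
Z::::Z
[11] ::::ZZ
::::::
::::::
:Z:Z:Z
::ZZ::
:::Z::
:Z::::
[12] ::::::
::::::
::::::
:::ZZ:
:::Z::
:::Z::
::::Z:
[13] ::::::
::::::
::::::
:::ZZ:
::ZZ::
:::ZZ:
::::::
[14] ::::::
::::::
::::::
::ZZZ:
::Z:::
::ZZZ:
::::::
[15] ::::::
::::::
:::Z::
::ZZ::
:Z::::
::ZZ::
:::Z::
[16] ::::::
::::::
::ZZ::
::ZZ::
:Z::::
::ZZ::
::ZZ::
[17] ::::::
::::::
::ZZ::
:Z:Z::
:Z::::
:Z:Z::
::ZZ::
[18] ::::::
::::::
::ZZ::
:Z:Z::
ZZ::::
:Z:Z::
::ZZ::
[19] ::::::
::::::
::ZZ::
ZZ:Z::
ZZ::::
ZZ:Z::
::ZZ::

12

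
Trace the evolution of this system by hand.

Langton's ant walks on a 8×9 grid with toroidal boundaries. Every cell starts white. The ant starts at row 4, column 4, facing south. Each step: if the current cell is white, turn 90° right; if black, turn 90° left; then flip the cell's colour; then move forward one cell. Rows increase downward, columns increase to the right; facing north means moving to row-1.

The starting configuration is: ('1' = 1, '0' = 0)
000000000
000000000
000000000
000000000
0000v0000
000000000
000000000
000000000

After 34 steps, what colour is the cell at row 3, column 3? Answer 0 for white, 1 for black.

step 0: 000000000
000000000
000000000
000000000
0000v0000
000000000
000000000
000000000
step 1: 000000000
000000000
000000000
000000000
000<10000
000000000
000000000
000000000
step 2: 000000000
000000000
000000000
000^00000
000110000
000000000
000000000
000000000
step 3: 000000000
000000000
000000000
0001>0000
000110000
000000000
000000000
000000000
step 4: 000000000
000000000
000000000
000110000
0001v0000
000000000
000000000
000000000
step 5: 000000000
000000000
000000000
000110000
00010>000
000000000
000000000
000000000
step 6: 000000000
000000000
000000000
000110000
000101000
00000v000
000000000
000000000
step 7: 000000000
000000000
000000000
000110000
000101000
0000<1000
000000000
000000000
step 8: 000000000
000000000
000000000
000110000
0001^1000
000011000
000000000
000000000
step 9: 000000000
000000000
000000000
000110000
00011>000
000011000
000000000
000000000
step 10: 000000000
000000000
000000000
00011^000
000110000
000011000
000000000
000000000
step 11: 000000000
000000000
000000000
000111>00
000110000
000011000
000000000
000000000
step 12: 000000000
000000000
000000000
000111100
000110v00
000011000
000000000
000000000
step 13: 000000000
000000000
000000000
000111100
00011<100
000011000
000000000
000000000
step 14: 000000000
000000000
000000000
00011^100
000111100
000011000
000000000
000000000
step 15: 000000000
000000000
000000000
0001<0100
000111100
000011000
000000000
000000000
step 16: 000000000
000000000
000000000
000100100
0001v1100
000011000
000000000
000000000
step 17: 000000000
000000000
000000000
000100100
00010>100
000011000
000000000
000000000
step 18: 000000000
000000000
000000000
00010^100
000100100
000011000
000000000
000000000
step 19: 000000000
000000000
000000000
000101>00
000100100
000011000
000000000
000000000
step 20: 000000000
000000000
000000^00
000101000
000100100
000011000
000000000
000000000
step 21: 000000000
000000000
0000001>0
000101000
000100100
000011000
000000000
000000000
step 22: 000000000
000000000
000000110
0001010v0
000100100
000011000
000000000
000000000
step 23: 000000000
000000000
000000110
000101<10
000100100
000011000
000000000
000000000
step 24: 000000000
000000000
000000^10
000101110
000100100
000011000
000000000
000000000
step 25: 000000000
000000000
00000<010
000101110
000100100
000011000
000000000
000000000
step 26: 000000000
00000^000
000001010
000101110
000100100
000011000
000000000
000000000
step 27: 000000000
000001>00
000001010
000101110
000100100
000011000
000000000
000000000
step 28: 000000000
000001100
000001v10
000101110
000100100
000011000
000000000
000000000
step 29: 000000000
000001100
00000<110
000101110
000100100
000011000
000000000
000000000
step 30: 000000000
000001100
000000110
00010v110
000100100
000011000
000000000
000000000
step 31: 000000000
000001100
000000110
000100>10
000100100
000011000
000000000
000000000
step 32: 000000000
000001100
000000^10
000100010
000100100
000011000
000000000
000000000
step 33: 000000000
000001100
00000<010
000100010
000100100
000011000
000000000
000000000
step 34: 000000000
00000^100
000001010
000100010
000100100
000011000
000000000
000000000

1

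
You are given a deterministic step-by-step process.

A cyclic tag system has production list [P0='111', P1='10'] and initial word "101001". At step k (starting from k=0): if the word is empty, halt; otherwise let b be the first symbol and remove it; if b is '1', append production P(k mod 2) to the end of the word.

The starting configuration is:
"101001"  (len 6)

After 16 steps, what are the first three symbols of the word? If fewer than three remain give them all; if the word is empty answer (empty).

110

[0] "101001"  (len 6)
[1] "01001111"  (len 8)
[2] "1001111"  (len 7)
[3] "001111111"  (len 9)
[4] "01111111"  (len 8)
[5] "1111111"  (len 7)
[6] "11111110"  (len 8)
[7] "1111110111"  (len 10)
[8] "11111011110"  (len 11)
[9] "1111011110111"  (len 13)
[10] "11101111011110"  (len 14)
[11] "1101111011110111"  (len 16)
[12] "10111101111011110"  (len 17)
[13] "0111101111011110111"  (len 19)
[14] "111101111011110111"  (len 18)
[15] "11101111011110111111"  (len 20)
[16] "110111101111011111110"  (len 21)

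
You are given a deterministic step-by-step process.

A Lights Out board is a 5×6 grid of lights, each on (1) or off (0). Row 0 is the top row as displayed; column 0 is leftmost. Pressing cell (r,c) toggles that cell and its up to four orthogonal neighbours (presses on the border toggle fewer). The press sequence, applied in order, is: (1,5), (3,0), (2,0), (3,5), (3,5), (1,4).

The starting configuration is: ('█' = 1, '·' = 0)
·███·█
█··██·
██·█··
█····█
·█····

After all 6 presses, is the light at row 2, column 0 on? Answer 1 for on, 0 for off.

1

t=0: ·███·█
█··██·
██·█··
█····█
·█····
t=1: ·███··
█··█·█
██·█·█
█····█
·█····
t=2: ·███··
█··█·█
·█·█·█
·█···█
██····
t=3: ·███··
···█·█
█··█·█
██···█
██····
t=4: ·███··
···█·█
█··█··
██··█·
██···█
t=5: ·███··
···█·█
█··█·█
██···█
██····
t=6: ·████·
····█·
█··███
██···█
██····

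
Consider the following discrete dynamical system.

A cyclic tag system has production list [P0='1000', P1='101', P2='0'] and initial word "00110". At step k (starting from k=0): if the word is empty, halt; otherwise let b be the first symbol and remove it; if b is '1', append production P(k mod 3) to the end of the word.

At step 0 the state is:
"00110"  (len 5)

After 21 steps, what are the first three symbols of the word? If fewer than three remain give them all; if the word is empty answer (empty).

t=0: "00110"  (len 5)
t=1: "0110"  (len 4)
t=2: "110"  (len 3)
t=3: "100"  (len 3)
t=4: "001000"  (len 6)
t=5: "01000"  (len 5)
t=6: "1000"  (len 4)
t=7: "0001000"  (len 7)
t=8: "001000"  (len 6)
t=9: "01000"  (len 5)
t=10: "1000"  (len 4)
t=11: "000101"  (len 6)
t=12: "00101"  (len 5)
t=13: "0101"  (len 4)
t=14: "101"  (len 3)
t=15: "010"  (len 3)
t=16: "10"  (len 2)
t=17: "0101"  (len 4)
t=18: "101"  (len 3)
t=19: "011000"  (len 6)
t=20: "11000"  (len 5)
t=21: "10000"  (len 5)

100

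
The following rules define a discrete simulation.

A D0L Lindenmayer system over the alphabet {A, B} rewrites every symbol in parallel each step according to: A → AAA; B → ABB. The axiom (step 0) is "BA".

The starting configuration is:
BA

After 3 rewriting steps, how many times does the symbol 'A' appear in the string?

46

[0] BA
[1] ABBAAA
[2] AAAABBABBAAAAAAAAA
[3] AAAAAAAAAAAAABBABBAAAABBABBAAAAAAAAAAAAAAAAAAAAAAAAAAA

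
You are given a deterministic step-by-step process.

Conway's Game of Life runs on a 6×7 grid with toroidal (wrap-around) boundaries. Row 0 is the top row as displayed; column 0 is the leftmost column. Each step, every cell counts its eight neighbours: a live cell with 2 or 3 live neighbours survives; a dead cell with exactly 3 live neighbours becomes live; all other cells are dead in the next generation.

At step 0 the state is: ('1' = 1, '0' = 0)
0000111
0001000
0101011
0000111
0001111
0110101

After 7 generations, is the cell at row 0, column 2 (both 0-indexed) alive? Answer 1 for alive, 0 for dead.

0) 0000111
0001000
0101011
0000111
0001111
0110101
1) 1010101
1011000
1011001
0010000
0010000
0010000
2) 1010001
0000110
1000001
0010000
0111000
0010000
3) 0101011
0100010
0000011
1011000
0101000
1000000
4) 0110111
0010000
1110111
1111101
1101000
1100101
5) 0010101
0000000
0000100
0000000
0000000
0000100
6) 0001010
0001010
0000000
0000000
0000000
0001010
7) 0011011
0000000
0000000
0000000
0000000
0000000

1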